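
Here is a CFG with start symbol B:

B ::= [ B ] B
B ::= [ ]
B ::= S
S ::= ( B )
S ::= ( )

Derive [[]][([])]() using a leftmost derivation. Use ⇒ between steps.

B ⇒ [B]B ⇒ [[]]B ⇒ [[]][B]B ⇒ [[]][S]B ⇒ [[]][(B)]B ⇒ [[]][([])]B ⇒ [[]][([])]S ⇒ [[]][([])]()

B ⇒ [B]B   [B ::= [ B ] B]
[B]B ⇒ [[]]B   [B ::= [ ]]
[[]]B ⇒ [[]][B]B   [B ::= [ B ] B]
[[]][B]B ⇒ [[]][S]B   [B ::= S]
[[]][S]B ⇒ [[]][(B)]B   [S ::= ( B )]
[[]][(B)]B ⇒ [[]][([])]B   [B ::= [ ]]
[[]][([])]B ⇒ [[]][([])]S   [B ::= S]
[[]][([])]S ⇒ [[]][([])]()   [S ::= ( )]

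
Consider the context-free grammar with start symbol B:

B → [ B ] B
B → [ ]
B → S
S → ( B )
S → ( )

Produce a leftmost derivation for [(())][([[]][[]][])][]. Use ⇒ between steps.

B ⇒ [B]B ⇒ [S]B ⇒ [(B)]B ⇒ [(S)]B ⇒ [(())]B ⇒ [(())][B]B ⇒ [(())][S]B ⇒ [(())][(B)]B ⇒ [(())][([B]B)]B ⇒ [(())][([[]]B)]B ⇒ [(())][([[]][B]B)]B ⇒ [(())][([[]][[]]B)]B ⇒ [(())][([[]][[]][])]B ⇒ [(())][([[]][[]][])][]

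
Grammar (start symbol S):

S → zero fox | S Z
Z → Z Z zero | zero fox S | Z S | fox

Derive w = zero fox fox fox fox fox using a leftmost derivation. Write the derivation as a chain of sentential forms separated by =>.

S => S Z   [S → S Z]
S Z => S Z Z   [S → S Z]
S Z Z => S Z Z Z   [S → S Z]
S Z Z Z => S Z Z Z Z   [S → S Z]
S Z Z Z Z => zero fox Z Z Z Z   [S → zero fox]
zero fox Z Z Z Z => zero fox fox Z Z Z   [Z → fox]
zero fox fox Z Z Z => zero fox fox fox Z Z   [Z → fox]
zero fox fox fox Z Z => zero fox fox fox fox Z   [Z → fox]
zero fox fox fox fox Z => zero fox fox fox fox fox   [Z → fox]

S => S Z => S Z Z => S Z Z Z => S Z Z Z Z => zero fox Z Z Z Z => zero fox fox Z Z Z => zero fox fox fox Z Z => zero fox fox fox fox Z => zero fox fox fox fox fox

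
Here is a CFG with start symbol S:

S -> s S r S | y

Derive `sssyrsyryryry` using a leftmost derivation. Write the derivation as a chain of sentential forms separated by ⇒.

S ⇒ sSrS   [S -> s S r S]
sSrS ⇒ ssSrSrS   [S -> s S r S]
ssSrSrS ⇒ sssSrSrSrS   [S -> s S r S]
sssSrSrSrS ⇒ sssyrSrSrS   [S -> y]
sssyrSrSrS ⇒ sssyrsSrSrSrS   [S -> s S r S]
sssyrsSrSrSrS ⇒ sssyrsyrSrSrS   [S -> y]
sssyrsyrSrSrS ⇒ sssyrsyryrSrS   [S -> y]
sssyrsyryrSrS ⇒ sssyrsyryryrS   [S -> y]
sssyrsyryryrS ⇒ sssyrsyryryry   [S -> y]

S ⇒ sSrS ⇒ ssSrSrS ⇒ sssSrSrSrS ⇒ sssyrSrSrS ⇒ sssyrsSrSrSrS ⇒ sssyrsyrSrSrS ⇒ sssyrsyryrSrS ⇒ sssyrsyryryrS ⇒ sssyrsyryryry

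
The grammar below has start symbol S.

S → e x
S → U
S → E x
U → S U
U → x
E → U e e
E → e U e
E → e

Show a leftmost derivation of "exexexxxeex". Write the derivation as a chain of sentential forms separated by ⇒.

S ⇒ Ex   [S → E x]
Ex ⇒ Ueex   [E → U e e]
Ueex ⇒ SUeex   [U → S U]
SUeex ⇒ UUeex   [S → U]
UUeex ⇒ SUUeex   [U → S U]
SUUeex ⇒ ExUUeex   [S → E x]
ExUUeex ⇒ eUexUUeex   [E → e U e]
eUexUUeex ⇒ exexUUeex   [U → x]
exexUUeex ⇒ exexSUUeex   [U → S U]
exexSUUeex ⇒ exexexUUeex   [S → e x]
exexexUUeex ⇒ exexexxUeex   [U → x]
exexexxUeex ⇒ exexexxxeex   [U → x]

S⇒Ex⇒Ueex⇒SUeex⇒UUeex⇒SUUeex⇒ExUUeex⇒eUexUUeex⇒exexUUeex⇒exexSUUeex⇒exexexUUeex⇒exexexxUeex⇒exexexxxeex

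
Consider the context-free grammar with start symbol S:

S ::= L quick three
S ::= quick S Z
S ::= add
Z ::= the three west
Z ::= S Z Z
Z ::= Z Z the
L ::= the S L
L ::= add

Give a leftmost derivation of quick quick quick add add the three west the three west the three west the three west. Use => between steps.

S => quick S Z   [S ::= quick S Z]
quick S Z => quick quick S Z Z   [S ::= quick S Z]
quick quick S Z Z => quick quick quick S Z Z Z   [S ::= quick S Z]
quick quick quick S Z Z Z => quick quick quick add Z Z Z   [S ::= add]
quick quick quick add Z Z Z => quick quick quick add S Z Z Z Z   [Z ::= S Z Z]
quick quick quick add S Z Z Z Z => quick quick quick add add Z Z Z Z   [S ::= add]
quick quick quick add add Z Z Z Z => quick quick quick add add the three west Z Z Z   [Z ::= the three west]
quick quick quick add add the three west Z Z Z => quick quick quick add add the three west the three west Z Z   [Z ::= the three west]
quick quick quick add add the three west the three west Z Z => quick quick quick add add the three west the three west the three west Z   [Z ::= the three west]
quick quick quick add add the three west the three west the three west Z => quick quick quick add add the three west the three west the three west the three west   [Z ::= the three west]

S => quick S Z => quick quick S Z Z => quick quick quick S Z Z Z => quick quick quick add Z Z Z => quick quick quick add S Z Z Z Z => quick quick quick add add Z Z Z Z => quick quick quick add add the three west Z Z Z => quick quick quick add add the three west the three west Z Z => quick quick quick add add the three west the three west the three west Z => quick quick quick add add the three west the three west the three west the three west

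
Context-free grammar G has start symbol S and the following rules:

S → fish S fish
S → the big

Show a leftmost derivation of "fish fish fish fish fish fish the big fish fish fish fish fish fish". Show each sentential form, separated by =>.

S => fish S fish   [S → fish S fish]
fish S fish => fish fish S fish fish   [S → fish S fish]
fish fish S fish fish => fish fish fish S fish fish fish   [S → fish S fish]
fish fish fish S fish fish fish => fish fish fish fish S fish fish fish fish   [S → fish S fish]
fish fish fish fish S fish fish fish fish => fish fish fish fish fish S fish fish fish fish fish   [S → fish S fish]
fish fish fish fish fish S fish fish fish fish fish => fish fish fish fish fish fish S fish fish fish fish fish fish   [S → fish S fish]
fish fish fish fish fish fish S fish fish fish fish fish fish => fish fish fish fish fish fish the big fish fish fish fish fish fish   [S → the big]

S => fish S fish => fish fish S fish fish => fish fish fish S fish fish fish => fish fish fish fish S fish fish fish fish => fish fish fish fish fish S fish fish fish fish fish => fish fish fish fish fish fish S fish fish fish fish fish fish => fish fish fish fish fish fish the big fish fish fish fish fish fish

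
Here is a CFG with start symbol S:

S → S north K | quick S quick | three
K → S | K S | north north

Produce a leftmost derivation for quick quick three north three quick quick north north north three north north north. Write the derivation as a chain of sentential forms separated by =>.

S => S north K => S north K north K => quick S quick north K north K => quick quick S quick quick north K north K => quick quick S north K quick quick north K north K => quick quick three north K quick quick north K north K => quick quick three north S quick quick north K north K => quick quick three north three quick quick north K north K => quick quick three north three quick quick north K S north K => quick quick three north three quick quick north north north S north K => quick quick three north three quick quick north north north three north K => quick quick three north three quick quick north north north three north north north

S => S north K   [S → S north K]
S north K => S north K north K   [S → S north K]
S north K north K => quick S quick north K north K   [S → quick S quick]
quick S quick north K north K => quick quick S quick quick north K north K   [S → quick S quick]
quick quick S quick quick north K north K => quick quick S north K quick quick north K north K   [S → S north K]
quick quick S north K quick quick north K north K => quick quick three north K quick quick north K north K   [S → three]
quick quick three north K quick quick north K north K => quick quick three north S quick quick north K north K   [K → S]
quick quick three north S quick quick north K north K => quick quick three north three quick quick north K north K   [S → three]
quick quick three north three quick quick north K north K => quick quick three north three quick quick north K S north K   [K → K S]
quick quick three north three quick quick north K S north K => quick quick three north three quick quick north north north S north K   [K → north north]
quick quick three north three quick quick north north north S north K => quick quick three north three quick quick north north north three north K   [S → three]
quick quick three north three quick quick north north north three north K => quick quick three north three quick quick north north north three north north north   [K → north north]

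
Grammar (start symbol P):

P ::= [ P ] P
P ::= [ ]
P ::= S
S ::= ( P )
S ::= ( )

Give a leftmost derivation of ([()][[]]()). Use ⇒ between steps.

P ⇒ S ⇒ (P) ⇒ ([P]P) ⇒ ([S]P) ⇒ ([()]P) ⇒ ([()][P]P) ⇒ ([()][[]]P) ⇒ ([()][[]]S) ⇒ ([()][[]]())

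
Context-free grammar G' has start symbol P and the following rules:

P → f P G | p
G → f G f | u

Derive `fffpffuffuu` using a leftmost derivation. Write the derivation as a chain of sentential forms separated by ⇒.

P⇒fPG⇒ffPGG⇒fffPGGG⇒fffpGGG⇒fffpfGfGG⇒fffpffGffGG⇒fffpffuffGG⇒fffpffuffuG⇒fffpffuffuu

P ⇒ fPG   [P → f P G]
fPG ⇒ ffPGG   [P → f P G]
ffPGG ⇒ fffPGGG   [P → f P G]
fffPGGG ⇒ fffpGGG   [P → p]
fffpGGG ⇒ fffpfGfGG   [G → f G f]
fffpfGfGG ⇒ fffpffGffGG   [G → f G f]
fffpffGffGG ⇒ fffpffuffGG   [G → u]
fffpffuffGG ⇒ fffpffuffuG   [G → u]
fffpffuffuG ⇒ fffpffuffuu   [G → u]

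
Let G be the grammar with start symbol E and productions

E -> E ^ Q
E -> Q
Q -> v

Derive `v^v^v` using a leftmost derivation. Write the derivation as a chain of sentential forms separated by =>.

E => E^Q => E^Q^Q => Q^Q^Q => v^Q^Q => v^v^Q => v^v^v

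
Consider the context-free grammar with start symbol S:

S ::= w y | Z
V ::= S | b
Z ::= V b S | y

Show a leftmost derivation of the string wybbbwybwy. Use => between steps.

S=>Z=>VbS=>SbS=>ZbS=>VbSbS=>SbSbS=>wybSbS=>wybZbS=>wybVbSbS=>wybbbSbS=>wybbbwybS=>wybbbwybwy

S => Z   [S ::= Z]
Z => VbS   [Z ::= V b S]
VbS => SbS   [V ::= S]
SbS => ZbS   [S ::= Z]
ZbS => VbSbS   [Z ::= V b S]
VbSbS => SbSbS   [V ::= S]
SbSbS => wybSbS   [S ::= w y]
wybSbS => wybZbS   [S ::= Z]
wybZbS => wybVbSbS   [Z ::= V b S]
wybVbSbS => wybbbSbS   [V ::= b]
wybbbSbS => wybbbwybS   [S ::= w y]
wybbbwybS => wybbbwybwy   [S ::= w y]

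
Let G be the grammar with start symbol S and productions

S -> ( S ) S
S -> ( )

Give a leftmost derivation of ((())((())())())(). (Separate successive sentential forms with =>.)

S => (S)S => ((S)S)S => ((())S)S => ((())(S)S)S => ((())((S)S)S)S => ((())((())S)S)S => ((())((())())S)S => ((())((())())())S => ((())((())())())()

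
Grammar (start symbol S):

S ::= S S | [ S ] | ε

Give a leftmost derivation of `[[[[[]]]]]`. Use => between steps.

S => [S]   [S ::= [ S ]]
[S] => [SS]   [S ::= S S]
[SS] => [[S]S]   [S ::= [ S ]]
[[S]S] => [[[S]]S]   [S ::= [ S ]]
[[[S]]S] => [[[SS]]S]   [S ::= S S]
[[[SS]]S] => [[[[S]S]]S]   [S ::= [ S ]]
[[[[S]S]]S] => [[[[[S]]S]]S]   [S ::= [ S ]]
[[[[[S]]S]]S] => [[[[[]]S]]S]   [S ::= ε]
[[[[[]]S]]S] => [[[[[]]]]S]   [S ::= ε]
[[[[[]]]]S] => [[[[[]]]]]   [S ::= ε]

S => [S] => [SS] => [[S]S] => [[[S]]S] => [[[SS]]S] => [[[[S]S]]S] => [[[[[S]]S]]S] => [[[[[]]S]]S] => [[[[[]]]]S] => [[[[[]]]]]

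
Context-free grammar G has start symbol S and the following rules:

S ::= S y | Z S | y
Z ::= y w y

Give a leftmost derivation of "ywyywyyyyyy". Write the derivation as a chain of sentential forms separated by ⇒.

S ⇒ ZS   [S ::= Z S]
ZS ⇒ ywyS   [Z ::= y w y]
ywyS ⇒ ywySy   [S ::= S y]
ywySy ⇒ ywyZSy   [S ::= Z S]
ywyZSy ⇒ ywyywySy   [Z ::= y w y]
ywyywySy ⇒ ywyywySyy   [S ::= S y]
ywyywySyy ⇒ ywyywySyyy   [S ::= S y]
ywyywySyyy ⇒ ywyywySyyyy   [S ::= S y]
ywyywySyyyy ⇒ ywyywyyyyyy   [S ::= y]

S ⇒ ZS ⇒ ywyS ⇒ ywySy ⇒ ywyZSy ⇒ ywyywySy ⇒ ywyywySyy ⇒ ywyywySyyy ⇒ ywyywySyyyy ⇒ ywyywyyyyyy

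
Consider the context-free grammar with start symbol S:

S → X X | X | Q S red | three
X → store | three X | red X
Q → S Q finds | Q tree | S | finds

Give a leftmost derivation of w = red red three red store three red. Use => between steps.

S => Q S red => S S red => X S red => red X S red => red red X S red => red red three X S red => red red three red X S red => red red three red store S red => red red three red store three red

S => Q S red   [S → Q S red]
Q S red => S S red   [Q → S]
S S red => X S red   [S → X]
X S red => red X S red   [X → red X]
red X S red => red red X S red   [X → red X]
red red X S red => red red three X S red   [X → three X]
red red three X S red => red red three red X S red   [X → red X]
red red three red X S red => red red three red store S red   [X → store]
red red three red store S red => red red three red store three red   [S → three]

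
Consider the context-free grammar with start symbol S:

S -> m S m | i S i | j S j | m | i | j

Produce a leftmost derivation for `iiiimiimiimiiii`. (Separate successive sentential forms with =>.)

S=>iSi=>iiSii=>iiiSiii=>iiiiSiiii=>iiiimSmiiii=>iiiimiSimiiii=>iiiimiiSiimiiii=>iiiimiimiimiiii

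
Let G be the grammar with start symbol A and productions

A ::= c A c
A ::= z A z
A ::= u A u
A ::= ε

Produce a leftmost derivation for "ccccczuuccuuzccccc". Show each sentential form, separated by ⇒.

A⇒cAc⇒ccAcc⇒cccAccc⇒ccccAcccc⇒cccccAccccc⇒ccccczAzccccc⇒ccccczuAuzccccc⇒ccccczuuAuuzccccc⇒ccccczuucAcuuzccccc⇒ccccczuuccuuzccccc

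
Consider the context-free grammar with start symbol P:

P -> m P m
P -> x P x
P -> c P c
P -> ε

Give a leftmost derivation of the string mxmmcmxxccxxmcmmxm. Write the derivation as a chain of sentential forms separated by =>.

P => mPm   [P -> m P m]
mPm => mxPxm   [P -> x P x]
mxPxm => mxmPmxm   [P -> m P m]
mxmPmxm => mxmmPmmxm   [P -> m P m]
mxmmPmmxm => mxmmcPcmmxm   [P -> c P c]
mxmmcPcmmxm => mxmmcmPmcmmxm   [P -> m P m]
mxmmcmPmcmmxm => mxmmcmxPxmcmmxm   [P -> x P x]
mxmmcmxPxmcmmxm => mxmmcmxxPxxmcmmxm   [P -> x P x]
mxmmcmxxPxxmcmmxm => mxmmcmxxcPcxxmcmmxm   [P -> c P c]
mxmmcmxxcPcxxmcmmxm => mxmmcmxxccxxmcmmxm   [P -> ε]

P=>mPm=>mxPxm=>mxmPmxm=>mxmmPmmxm=>mxmmcPcmmxm=>mxmmcmPmcmmxm=>mxmmcmxPxmcmmxm=>mxmmcmxxPxxmcmmxm=>mxmmcmxxcPcxxmcmmxm=>mxmmcmxxccxxmcmmxm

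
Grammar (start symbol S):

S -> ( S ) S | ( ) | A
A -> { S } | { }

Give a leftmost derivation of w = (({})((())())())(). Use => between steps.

S => (S)S   [S -> ( S ) S]
(S)S => ((S)S)S   [S -> ( S ) S]
((S)S)S => ((A)S)S   [S -> A]
((A)S)S => (({})S)S   [A -> { }]
(({})S)S => (({})(S)S)S   [S -> ( S ) S]
(({})(S)S)S => (({})((S)S)S)S   [S -> ( S ) S]
(({})((S)S)S)S => (({})((())S)S)S   [S -> ( )]
(({})((())S)S)S => (({})((())())S)S   [S -> ( )]
(({})((())())S)S => (({})((())())())S   [S -> ( )]
(({})((())())())S => (({})((())())())()   [S -> ( )]

S => (S)S => ((S)S)S => ((A)S)S => (({})S)S => (({})(S)S)S => (({})((S)S)S)S => (({})((())S)S)S => (({})((())())S)S => (({})((())())())S => (({})((())())())()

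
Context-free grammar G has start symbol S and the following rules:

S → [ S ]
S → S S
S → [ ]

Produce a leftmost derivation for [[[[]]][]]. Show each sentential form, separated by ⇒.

S ⇒ [S] ⇒ [SS] ⇒ [[S]S] ⇒ [[[S]]S] ⇒ [[[[]]]S] ⇒ [[[[]]][]]

S ⇒ [S]   [S → [ S ]]
[S] ⇒ [SS]   [S → S S]
[SS] ⇒ [[S]S]   [S → [ S ]]
[[S]S] ⇒ [[[S]]S]   [S → [ S ]]
[[[S]]S] ⇒ [[[[]]]S]   [S → [ ]]
[[[[]]]S] ⇒ [[[[]]][]]   [S → [ ]]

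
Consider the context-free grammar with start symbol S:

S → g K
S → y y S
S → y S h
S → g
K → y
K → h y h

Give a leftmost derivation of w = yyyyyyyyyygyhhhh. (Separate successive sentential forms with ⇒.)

S ⇒ yyS   [S → y y S]
yyS ⇒ yyyyS   [S → y y S]
yyyyS ⇒ yyyyySh   [S → y S h]
yyyyySh ⇒ yyyyyyShh   [S → y S h]
yyyyyyShh ⇒ yyyyyyyShhh   [S → y S h]
yyyyyyyShhh ⇒ yyyyyyyyyShhh   [S → y y S]
yyyyyyyyyShhh ⇒ yyyyyyyyyyShhhh   [S → y S h]
yyyyyyyyyyShhhh ⇒ yyyyyyyyyygKhhhh   [S → g K]
yyyyyyyyyygKhhhh ⇒ yyyyyyyyyygyhhhh   [K → y]

S⇒yyS⇒yyyyS⇒yyyyySh⇒yyyyyyShh⇒yyyyyyyShhh⇒yyyyyyyyyShhh⇒yyyyyyyyyyShhhh⇒yyyyyyyyyygKhhhh⇒yyyyyyyyyygyhhhh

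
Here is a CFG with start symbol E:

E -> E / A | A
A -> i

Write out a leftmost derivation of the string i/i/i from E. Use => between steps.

E=>E/A=>E/A/A=>A/A/A=>i/A/A=>i/i/A=>i/i/i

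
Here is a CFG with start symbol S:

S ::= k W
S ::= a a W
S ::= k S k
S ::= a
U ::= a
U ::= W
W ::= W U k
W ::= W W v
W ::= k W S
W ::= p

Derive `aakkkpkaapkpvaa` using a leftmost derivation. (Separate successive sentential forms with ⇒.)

S ⇒ aaW ⇒ aakWS ⇒ aakkWSS ⇒ aakkWWvSS ⇒ aakkkWSWvSS ⇒ aakkkpSWvSS ⇒ aakkkpkSkWvSS ⇒ aakkkpkaaWkWvSS ⇒ aakkkpkaapkWvSS ⇒ aakkkpkaapkpvSS ⇒ aakkkpkaapkpvaS ⇒ aakkkpkaapkpvaa

S ⇒ aaW   [S ::= a a W]
aaW ⇒ aakWS   [W ::= k W S]
aakWS ⇒ aakkWSS   [W ::= k W S]
aakkWSS ⇒ aakkWWvSS   [W ::= W W v]
aakkWWvSS ⇒ aakkkWSWvSS   [W ::= k W S]
aakkkWSWvSS ⇒ aakkkpSWvSS   [W ::= p]
aakkkpSWvSS ⇒ aakkkpkSkWvSS   [S ::= k S k]
aakkkpkSkWvSS ⇒ aakkkpkaaWkWvSS   [S ::= a a W]
aakkkpkaaWkWvSS ⇒ aakkkpkaapkWvSS   [W ::= p]
aakkkpkaapkWvSS ⇒ aakkkpkaapkpvSS   [W ::= p]
aakkkpkaapkpvSS ⇒ aakkkpkaapkpvaS   [S ::= a]
aakkkpkaapkpvaS ⇒ aakkkpkaapkpvaa   [S ::= a]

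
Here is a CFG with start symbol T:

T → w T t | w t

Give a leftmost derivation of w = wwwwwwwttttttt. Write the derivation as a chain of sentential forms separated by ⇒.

T ⇒ wTt   [T → w T t]
wTt ⇒ wwTtt   [T → w T t]
wwTtt ⇒ wwwTttt   [T → w T t]
wwwTttt ⇒ wwwwTtttt   [T → w T t]
wwwwTtttt ⇒ wwwwwTttttt   [T → w T t]
wwwwwTttttt ⇒ wwwwwwTtttttt   [T → w T t]
wwwwwwTtttttt ⇒ wwwwwwwttttttt   [T → w t]

T ⇒ wTt ⇒ wwTtt ⇒ wwwTttt ⇒ wwwwTtttt ⇒ wwwwwTttttt ⇒ wwwwwwTtttttt ⇒ wwwwwwwttttttt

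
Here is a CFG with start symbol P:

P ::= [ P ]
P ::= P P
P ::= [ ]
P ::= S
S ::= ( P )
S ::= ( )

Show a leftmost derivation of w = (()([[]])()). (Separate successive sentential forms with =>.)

P => S => (P) => (PP) => (SP) => (()P) => (()PP) => (()SP) => (()(P)P) => (()([P])P) => (()([[]])P) => (()([[]])S) => (()([[]])())

P => S   [P ::= S]
S => (P)   [S ::= ( P )]
(P) => (PP)   [P ::= P P]
(PP) => (SP)   [P ::= S]
(SP) => (()P)   [S ::= ( )]
(()P) => (()PP)   [P ::= P P]
(()PP) => (()SP)   [P ::= S]
(()SP) => (()(P)P)   [S ::= ( P )]
(()(P)P) => (()([P])P)   [P ::= [ P ]]
(()([P])P) => (()([[]])P)   [P ::= [ ]]
(()([[]])P) => (()([[]])S)   [P ::= S]
(()([[]])S) => (()([[]])())   [S ::= ( )]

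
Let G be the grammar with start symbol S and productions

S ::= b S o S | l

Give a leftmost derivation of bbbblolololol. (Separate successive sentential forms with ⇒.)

S ⇒ bSoS ⇒ bbSoSoS ⇒ bbbSoSoSoS ⇒ bbbbSoSoSoSoS ⇒ bbbbloSoSoSoS ⇒ bbbbloloSoSoS ⇒ bbbblololoSoS ⇒ bbbblolololoS ⇒ bbbblolololol

S ⇒ bSoS   [S ::= b S o S]
bSoS ⇒ bbSoSoS   [S ::= b S o S]
bbSoSoS ⇒ bbbSoSoSoS   [S ::= b S o S]
bbbSoSoSoS ⇒ bbbbSoSoSoSoS   [S ::= b S o S]
bbbbSoSoSoSoS ⇒ bbbbloSoSoSoS   [S ::= l]
bbbbloSoSoSoS ⇒ bbbbloloSoSoS   [S ::= l]
bbbbloloSoSoS ⇒ bbbblololoSoS   [S ::= l]
bbbblololoSoS ⇒ bbbblolololoS   [S ::= l]
bbbblolololoS ⇒ bbbblolololol   [S ::= l]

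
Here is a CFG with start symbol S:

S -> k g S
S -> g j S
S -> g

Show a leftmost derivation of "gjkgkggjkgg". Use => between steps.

S => gjS   [S -> g j S]
gjS => gjkgS   [S -> k g S]
gjkgS => gjkgkgS   [S -> k g S]
gjkgkgS => gjkgkggjS   [S -> g j S]
gjkgkggjS => gjkgkggjkgS   [S -> k g S]
gjkgkggjkgS => gjkgkggjkgg   [S -> g]

S=>gjS=>gjkgS=>gjkgkgS=>gjkgkggjS=>gjkgkggjkgS=>gjkgkggjkgg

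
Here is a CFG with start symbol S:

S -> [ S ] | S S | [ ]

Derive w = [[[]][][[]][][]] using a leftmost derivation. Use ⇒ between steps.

S ⇒ [S] ⇒ [SS] ⇒ [SSS] ⇒ [SSSS] ⇒ [[S]SSS] ⇒ [[[]]SSS] ⇒ [[[]][]SS] ⇒ [[[]][][S]S] ⇒ [[[]][][[]]S] ⇒ [[[]][][[]]SS] ⇒ [[[]][][[]][]S] ⇒ [[[]][][[]][][]]

S ⇒ [S]   [S -> [ S ]]
[S] ⇒ [SS]   [S -> S S]
[SS] ⇒ [SSS]   [S -> S S]
[SSS] ⇒ [SSSS]   [S -> S S]
[SSSS] ⇒ [[S]SSS]   [S -> [ S ]]
[[S]SSS] ⇒ [[[]]SSS]   [S -> [ ]]
[[[]]SSS] ⇒ [[[]][]SS]   [S -> [ ]]
[[[]][]SS] ⇒ [[[]][][S]S]   [S -> [ S ]]
[[[]][][S]S] ⇒ [[[]][][[]]S]   [S -> [ ]]
[[[]][][[]]S] ⇒ [[[]][][[]]SS]   [S -> S S]
[[[]][][[]]SS] ⇒ [[[]][][[]][]S]   [S -> [ ]]
[[[]][][[]][]S] ⇒ [[[]][][[]][][]]   [S -> [ ]]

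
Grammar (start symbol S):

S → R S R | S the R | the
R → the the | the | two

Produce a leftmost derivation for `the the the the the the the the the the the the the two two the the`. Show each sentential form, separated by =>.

S => R S R => the the S R => the the R S R R => the the the the S R R => the the the the R S R R R => the the the the the the S R R R => the the the the the the S the R R R R => the the the the the the S the R the R R R R => the the the the the the the the R the R R R R => the the the the the the the the the the the R R R R => the the the the the the the the the the the the the R R R => the the the the the the the the the the the the the two R R => the the the the the the the the the the the the the two two R => the the the the the the the the the the the the the two two the the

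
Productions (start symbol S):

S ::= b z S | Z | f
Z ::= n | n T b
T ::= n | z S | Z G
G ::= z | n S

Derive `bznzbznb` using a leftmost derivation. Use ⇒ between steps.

S ⇒ bzS ⇒ bzZ ⇒ bznTb ⇒ bznzSb ⇒ bznzbzSb ⇒ bznzbzZb ⇒ bznzbznb

S ⇒ bzS   [S ::= b z S]
bzS ⇒ bzZ   [S ::= Z]
bzZ ⇒ bznTb   [Z ::= n T b]
bznTb ⇒ bznzSb   [T ::= z S]
bznzSb ⇒ bznzbzSb   [S ::= b z S]
bznzbzSb ⇒ bznzbzZb   [S ::= Z]
bznzbzZb ⇒ bznzbznb   [Z ::= n]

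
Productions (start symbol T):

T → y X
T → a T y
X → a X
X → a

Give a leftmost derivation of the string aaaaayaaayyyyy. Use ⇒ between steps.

T ⇒ aTy   [T → a T y]
aTy ⇒ aaTyy   [T → a T y]
aaTyy ⇒ aaaTyyy   [T → a T y]
aaaTyyy ⇒ aaaaTyyyy   [T → a T y]
aaaaTyyyy ⇒ aaaaaTyyyyy   [T → a T y]
aaaaaTyyyyy ⇒ aaaaayXyyyyy   [T → y X]
aaaaayXyyyyy ⇒ aaaaayaXyyyyy   [X → a X]
aaaaayaXyyyyy ⇒ aaaaayaaXyyyyy   [X → a X]
aaaaayaaXyyyyy ⇒ aaaaayaaayyyyy   [X → a]

T ⇒ aTy ⇒ aaTyy ⇒ aaaTyyy ⇒ aaaaTyyyy ⇒ aaaaaTyyyyy ⇒ aaaaayXyyyyy ⇒ aaaaayaXyyyyy ⇒ aaaaayaaXyyyyy ⇒ aaaaayaaayyyyy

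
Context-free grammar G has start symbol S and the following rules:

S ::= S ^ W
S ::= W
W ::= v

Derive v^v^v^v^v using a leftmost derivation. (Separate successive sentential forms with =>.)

S => S^W   [S ::= S ^ W]
S^W => S^W^W   [S ::= S ^ W]
S^W^W => S^W^W^W   [S ::= S ^ W]
S^W^W^W => S^W^W^W^W   [S ::= S ^ W]
S^W^W^W^W => W^W^W^W^W   [S ::= W]
W^W^W^W^W => v^W^W^W^W   [W ::= v]
v^W^W^W^W => v^v^W^W^W   [W ::= v]
v^v^W^W^W => v^v^v^W^W   [W ::= v]
v^v^v^W^W => v^v^v^v^W   [W ::= v]
v^v^v^v^W => v^v^v^v^v   [W ::= v]

S => S^W => S^W^W => S^W^W^W => S^W^W^W^W => W^W^W^W^W => v^W^W^W^W => v^v^W^W^W => v^v^v^W^W => v^v^v^v^W => v^v^v^v^v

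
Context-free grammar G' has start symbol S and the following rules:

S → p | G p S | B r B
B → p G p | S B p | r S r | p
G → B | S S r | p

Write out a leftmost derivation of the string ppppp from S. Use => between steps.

S => GpS => BpS => ppS => ppGpS => ppppS => ppppp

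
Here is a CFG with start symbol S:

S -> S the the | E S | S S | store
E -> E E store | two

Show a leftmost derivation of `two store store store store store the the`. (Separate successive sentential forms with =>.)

S => S the the => S S the the => S S S the the => S S S S the the => S S S S S the the => E S S S S S the the => two S S S S S the the => two store S S S S the the => two store store S S S the the => two store store store S S the the => two store store store store S the the => two store store store store store the the

S => S the the   [S -> S the the]
S the the => S S the the   [S -> S S]
S S the the => S S S the the   [S -> S S]
S S S the the => S S S S the the   [S -> S S]
S S S S the the => S S S S S the the   [S -> S S]
S S S S S the the => E S S S S S the the   [S -> E S]
E S S S S S the the => two S S S S S the the   [E -> two]
two S S S S S the the => two store S S S S the the   [S -> store]
two store S S S S the the => two store store S S S the the   [S -> store]
two store store S S S the the => two store store store S S the the   [S -> store]
two store store store S S the the => two store store store store S the the   [S -> store]
two store store store store S the the => two store store store store store the the   [S -> store]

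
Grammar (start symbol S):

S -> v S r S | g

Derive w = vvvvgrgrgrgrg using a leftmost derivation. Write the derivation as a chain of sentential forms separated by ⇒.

S ⇒ vSrS ⇒ vvSrSrS ⇒ vvvSrSrSrS ⇒ vvvvSrSrSrSrS ⇒ vvvvgrSrSrSrS ⇒ vvvvgrgrSrSrS ⇒ vvvvgrgrgrSrS ⇒ vvvvgrgrgrgrS ⇒ vvvvgrgrgrgrg

S ⇒ vSrS   [S -> v S r S]
vSrS ⇒ vvSrSrS   [S -> v S r S]
vvSrSrS ⇒ vvvSrSrSrS   [S -> v S r S]
vvvSrSrSrS ⇒ vvvvSrSrSrSrS   [S -> v S r S]
vvvvSrSrSrSrS ⇒ vvvvgrSrSrSrS   [S -> g]
vvvvgrSrSrSrS ⇒ vvvvgrgrSrSrS   [S -> g]
vvvvgrgrSrSrS ⇒ vvvvgrgrgrSrS   [S -> g]
vvvvgrgrgrSrS ⇒ vvvvgrgrgrgrS   [S -> g]
vvvvgrgrgrgrS ⇒ vvvvgrgrgrgrg   [S -> g]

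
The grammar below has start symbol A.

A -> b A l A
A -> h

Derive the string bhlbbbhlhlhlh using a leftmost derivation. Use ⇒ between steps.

A ⇒ bAlA   [A -> b A l A]
bAlA ⇒ bhlA   [A -> h]
bhlA ⇒ bhlbAlA   [A -> b A l A]
bhlbAlA ⇒ bhlbbAlAlA   [A -> b A l A]
bhlbbAlAlA ⇒ bhlbbbAlAlAlA   [A -> b A l A]
bhlbbbAlAlAlA ⇒ bhlbbbhlAlAlA   [A -> h]
bhlbbbhlAlAlA ⇒ bhlbbbhlhlAlA   [A -> h]
bhlbbbhlhlAlA ⇒ bhlbbbhlhlhlA   [A -> h]
bhlbbbhlhlhlA ⇒ bhlbbbhlhlhlh   [A -> h]

A⇒bAlA⇒bhlA⇒bhlbAlA⇒bhlbbAlAlA⇒bhlbbbAlAlAlA⇒bhlbbbhlAlAlA⇒bhlbbbhlhlAlA⇒bhlbbbhlhlhlA⇒bhlbbbhlhlhlh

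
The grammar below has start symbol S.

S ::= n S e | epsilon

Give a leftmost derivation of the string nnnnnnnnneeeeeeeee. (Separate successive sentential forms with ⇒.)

S ⇒ nSe ⇒ nnSee ⇒ nnnSeee ⇒ nnnnSeeee ⇒ nnnnnSeeeee ⇒ nnnnnnSeeeeee ⇒ nnnnnnnSeeeeeee ⇒ nnnnnnnnSeeeeeeee ⇒ nnnnnnnnnSeeeeeeeee ⇒ nnnnnnnnneeeeeeeee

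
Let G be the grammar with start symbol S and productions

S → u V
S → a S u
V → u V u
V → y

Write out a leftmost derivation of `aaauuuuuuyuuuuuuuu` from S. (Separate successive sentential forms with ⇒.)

S ⇒ aSu ⇒ aaSuu ⇒ aaaSuuu ⇒ aaauVuuu ⇒ aaauuVuuuu ⇒ aaauuuVuuuuu ⇒ aaauuuuVuuuuuu ⇒ aaauuuuuVuuuuuuu ⇒ aaauuuuuuVuuuuuuuu ⇒ aaauuuuuuyuuuuuuuu

S ⇒ aSu   [S → a S u]
aSu ⇒ aaSuu   [S → a S u]
aaSuu ⇒ aaaSuuu   [S → a S u]
aaaSuuu ⇒ aaauVuuu   [S → u V]
aaauVuuu ⇒ aaauuVuuuu   [V → u V u]
aaauuVuuuu ⇒ aaauuuVuuuuu   [V → u V u]
aaauuuVuuuuu ⇒ aaauuuuVuuuuuu   [V → u V u]
aaauuuuVuuuuuu ⇒ aaauuuuuVuuuuuuu   [V → u V u]
aaauuuuuVuuuuuuu ⇒ aaauuuuuuVuuuuuuuu   [V → u V u]
aaauuuuuuVuuuuuuuu ⇒ aaauuuuuuyuuuuuuuu   [V → y]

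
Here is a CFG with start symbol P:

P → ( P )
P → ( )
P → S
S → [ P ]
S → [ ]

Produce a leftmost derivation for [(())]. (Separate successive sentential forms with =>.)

P => S   [P → S]
S => [P]   [S → [ P ]]
[P] => [(P)]   [P → ( P )]
[(P)] => [(())]   [P → ( )]

P => S => [P] => [(P)] => [(())]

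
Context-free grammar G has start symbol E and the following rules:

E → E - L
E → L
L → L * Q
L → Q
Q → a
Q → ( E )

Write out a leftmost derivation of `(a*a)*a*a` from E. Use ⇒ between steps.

E ⇒ L   [E → L]
L ⇒ L*Q   [L → L * Q]
L*Q ⇒ L*Q*Q   [L → L * Q]
L*Q*Q ⇒ Q*Q*Q   [L → Q]
Q*Q*Q ⇒ (E)*Q*Q   [Q → ( E )]
(E)*Q*Q ⇒ (L)*Q*Q   [E → L]
(L)*Q*Q ⇒ (L*Q)*Q*Q   [L → L * Q]
(L*Q)*Q*Q ⇒ (Q*Q)*Q*Q   [L → Q]
(Q*Q)*Q*Q ⇒ (a*Q)*Q*Q   [Q → a]
(a*Q)*Q*Q ⇒ (a*a)*Q*Q   [Q → a]
(a*a)*Q*Q ⇒ (a*a)*a*Q   [Q → a]
(a*a)*a*Q ⇒ (a*a)*a*a   [Q → a]

E⇒L⇒L*Q⇒L*Q*Q⇒Q*Q*Q⇒(E)*Q*Q⇒(L)*Q*Q⇒(L*Q)*Q*Q⇒(Q*Q)*Q*Q⇒(a*Q)*Q*Q⇒(a*a)*Q*Q⇒(a*a)*a*Q⇒(a*a)*a*a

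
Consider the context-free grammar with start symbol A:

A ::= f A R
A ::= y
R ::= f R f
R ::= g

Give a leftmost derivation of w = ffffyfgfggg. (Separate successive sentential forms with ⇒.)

A ⇒ fAR   [A ::= f A R]
fAR ⇒ ffARR   [A ::= f A R]
ffARR ⇒ fffARRR   [A ::= f A R]
fffARRR ⇒ ffffARRRR   [A ::= f A R]
ffffARRRR ⇒ ffffyRRRR   [A ::= y]
ffffyRRRR ⇒ ffffyfRfRRR   [R ::= f R f]
ffffyfRfRRR ⇒ ffffyfgfRRR   [R ::= g]
ffffyfgfRRR ⇒ ffffyfgfgRR   [R ::= g]
ffffyfgfgRR ⇒ ffffyfgfggR   [R ::= g]
ffffyfgfggR ⇒ ffffyfgfggg   [R ::= g]

A ⇒ fAR ⇒ ffARR ⇒ fffARRR ⇒ ffffARRRR ⇒ ffffyRRRR ⇒ ffffyfRfRRR ⇒ ffffyfgfRRR ⇒ ffffyfgfgRR ⇒ ffffyfgfggR ⇒ ffffyfgfggg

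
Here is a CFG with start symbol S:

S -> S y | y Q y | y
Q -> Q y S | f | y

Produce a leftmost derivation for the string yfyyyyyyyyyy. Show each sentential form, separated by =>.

S => yQy   [S -> y Q y]
yQy => yQySy   [Q -> Q y S]
yQySy => yQySySy   [Q -> Q y S]
yQySySy => yQySySySy   [Q -> Q y S]
yQySySySy => yQySySySySy   [Q -> Q y S]
yQySySySySy => yfySySySySy   [Q -> f]
yfySySySySy => yfyyySySySy   [S -> y]
yfyyySySySy => yfyyySyySySy   [S -> S y]
yfyyySyySySy => yfyyyyyySySy   [S -> y]
yfyyyyyySySy => yfyyyyyyyySy   [S -> y]
yfyyyyyyyySy => yfyyyyyyyyyy   [S -> y]

S => yQy => yQySy => yQySySy => yQySySySy => yQySySySySy => yfySySySySy => yfyyySySySy => yfyyySyySySy => yfyyyyyySySy => yfyyyyyyyySy => yfyyyyyyyyyy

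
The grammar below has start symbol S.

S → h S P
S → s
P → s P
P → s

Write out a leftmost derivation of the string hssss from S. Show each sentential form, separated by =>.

S => hSP => hsP => hssP => hsssP => hssss

S => hSP   [S → h S P]
hSP => hsP   [S → s]
hsP => hssP   [P → s P]
hssP => hsssP   [P → s P]
hsssP => hssss   [P → s]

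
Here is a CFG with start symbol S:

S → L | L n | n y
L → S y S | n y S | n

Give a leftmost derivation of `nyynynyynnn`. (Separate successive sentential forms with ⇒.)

S ⇒ Ln ⇒ SySn ⇒ nyySn ⇒ nyyLn ⇒ nyySySn ⇒ nyyLySn ⇒ nyynySySn ⇒ nyynynyySn ⇒ nyynynyyLnn ⇒ nyynynyynnn

S ⇒ Ln   [S → L n]
Ln ⇒ SySn   [L → S y S]
SySn ⇒ nyySn   [S → n y]
nyySn ⇒ nyyLn   [S → L]
nyyLn ⇒ nyySySn   [L → S y S]
nyySySn ⇒ nyyLySn   [S → L]
nyyLySn ⇒ nyynySySn   [L → n y S]
nyynySySn ⇒ nyynynyySn   [S → n y]
nyynynyySn ⇒ nyynynyyLnn   [S → L n]
nyynynyyLnn ⇒ nyynynyynnn   [L → n]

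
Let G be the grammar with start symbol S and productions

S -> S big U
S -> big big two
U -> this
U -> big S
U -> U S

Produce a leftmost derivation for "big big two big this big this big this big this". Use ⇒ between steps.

S ⇒ S big U ⇒ S big U big U ⇒ S big U big U big U ⇒ S big U big U big U big U ⇒ big big two big U big U big U big U ⇒ big big two big this big U big U big U ⇒ big big two big this big this big U big U ⇒ big big two big this big this big this big U ⇒ big big two big this big this big this big this

S ⇒ S big U   [S -> S big U]
S big U ⇒ S big U big U   [S -> S big U]
S big U big U ⇒ S big U big U big U   [S -> S big U]
S big U big U big U ⇒ S big U big U big U big U   [S -> S big U]
S big U big U big U big U ⇒ big big two big U big U big U big U   [S -> big big two]
big big two big U big U big U big U ⇒ big big two big this big U big U big U   [U -> this]
big big two big this big U big U big U ⇒ big big two big this big this big U big U   [U -> this]
big big two big this big this big U big U ⇒ big big two big this big this big this big U   [U -> this]
big big two big this big this big this big U ⇒ big big two big this big this big this big this   [U -> this]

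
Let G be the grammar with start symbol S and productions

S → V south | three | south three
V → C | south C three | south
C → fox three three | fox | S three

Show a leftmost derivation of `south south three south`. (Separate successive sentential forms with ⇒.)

S ⇒ V south ⇒ C south ⇒ S three south ⇒ V south three south ⇒ south south three south

S ⇒ V south   [S → V south]
V south ⇒ C south   [V → C]
C south ⇒ S three south   [C → S three]
S three south ⇒ V south three south   [S → V south]
V south three south ⇒ south south three south   [V → south]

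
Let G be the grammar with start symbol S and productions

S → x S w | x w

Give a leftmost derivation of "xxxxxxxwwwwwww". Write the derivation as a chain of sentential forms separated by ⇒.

S ⇒ xSw ⇒ xxSww ⇒ xxxSwww ⇒ xxxxSwwww ⇒ xxxxxSwwwww ⇒ xxxxxxSwwwwww ⇒ xxxxxxxwwwwwww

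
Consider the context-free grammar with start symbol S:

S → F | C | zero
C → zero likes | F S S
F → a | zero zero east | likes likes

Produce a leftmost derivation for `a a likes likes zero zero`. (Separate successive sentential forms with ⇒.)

S ⇒ C ⇒ F S S ⇒ a S S ⇒ a C S ⇒ a F S S S ⇒ a a S S S ⇒ a a F S S ⇒ a a likes likes S S ⇒ a a likes likes zero S ⇒ a a likes likes zero zero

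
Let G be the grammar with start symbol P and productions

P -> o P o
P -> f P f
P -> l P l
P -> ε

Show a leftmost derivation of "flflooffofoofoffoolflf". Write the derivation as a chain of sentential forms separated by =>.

P => fPf   [P -> f P f]
fPf => flPlf   [P -> l P l]
flPlf => flfPflf   [P -> f P f]
flfPflf => flflPlflf   [P -> l P l]
flflPlflf => flfloPolflf   [P -> o P o]
flfloPolflf => flflooPoolflf   [P -> o P o]
flflooPoolflf => flfloofPfoolflf   [P -> f P f]
flfloofPfoolflf => flflooffPffoolflf   [P -> f P f]
flflooffPffoolflf => flflooffoPoffoolflf   [P -> o P o]
flflooffoPoffoolflf => flflooffofPfoffoolflf   [P -> f P f]
flflooffofPfoffoolflf => flflooffofoPofoffoolflf   [P -> o P o]
flflooffofoPofoffoolflf => flflooffofoofoffoolflf   [P -> ε]

P=>fPf=>flPlf=>flfPflf=>flflPlflf=>flfloPolflf=>flflooPoolflf=>flfloofPfoolflf=>flflooffPffoolflf=>flflooffoPoffoolflf=>flflooffofPfoffoolflf=>flflooffofoPofoffoolflf=>flflooffofoofoffoolflf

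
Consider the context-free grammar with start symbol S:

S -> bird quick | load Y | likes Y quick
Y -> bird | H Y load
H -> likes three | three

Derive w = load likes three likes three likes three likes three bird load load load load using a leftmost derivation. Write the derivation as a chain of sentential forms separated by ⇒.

S ⇒ load Y ⇒ load H Y load ⇒ load likes three Y load ⇒ load likes three H Y load load ⇒ load likes three likes three Y load load ⇒ load likes three likes three H Y load load load ⇒ load likes three likes three likes three Y load load load ⇒ load likes three likes three likes three H Y load load load load ⇒ load likes three likes three likes three likes three Y load load load load ⇒ load likes three likes three likes three likes three bird load load load load

S ⇒ load Y   [S -> load Y]
load Y ⇒ load H Y load   [Y -> H Y load]
load H Y load ⇒ load likes three Y load   [H -> likes three]
load likes three Y load ⇒ load likes three H Y load load   [Y -> H Y load]
load likes three H Y load load ⇒ load likes three likes three Y load load   [H -> likes three]
load likes three likes three Y load load ⇒ load likes three likes three H Y load load load   [Y -> H Y load]
load likes three likes three H Y load load load ⇒ load likes three likes three likes three Y load load load   [H -> likes three]
load likes three likes three likes three Y load load load ⇒ load likes three likes three likes three H Y load load load load   [Y -> H Y load]
load likes three likes three likes three H Y load load load load ⇒ load likes three likes three likes three likes three Y load load load load   [H -> likes three]
load likes three likes three likes three likes three Y load load load load ⇒ load likes three likes three likes three likes three bird load load load load   [Y -> bird]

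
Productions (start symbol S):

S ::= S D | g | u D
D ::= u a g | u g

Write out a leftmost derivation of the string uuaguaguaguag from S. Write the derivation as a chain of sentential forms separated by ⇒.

S⇒SD⇒SDD⇒SDDD⇒uDDDD⇒uuagDDD⇒uuaguagDD⇒uuaguaguagD⇒uuaguaguaguag

S ⇒ SD   [S ::= S D]
SD ⇒ SDD   [S ::= S D]
SDD ⇒ SDDD   [S ::= S D]
SDDD ⇒ uDDDD   [S ::= u D]
uDDDD ⇒ uuagDDD   [D ::= u a g]
uuagDDD ⇒ uuaguagDD   [D ::= u a g]
uuaguagDD ⇒ uuaguaguagD   [D ::= u a g]
uuaguaguagD ⇒ uuaguaguaguag   [D ::= u a g]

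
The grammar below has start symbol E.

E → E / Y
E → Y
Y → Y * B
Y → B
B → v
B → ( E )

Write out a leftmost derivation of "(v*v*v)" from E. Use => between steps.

E => Y   [E → Y]
Y => B   [Y → B]
B => (E)   [B → ( E )]
(E) => (Y)   [E → Y]
(Y) => (Y*B)   [Y → Y * B]
(Y*B) => (Y*B*B)   [Y → Y * B]
(Y*B*B) => (B*B*B)   [Y → B]
(B*B*B) => (v*B*B)   [B → v]
(v*B*B) => (v*v*B)   [B → v]
(v*v*B) => (v*v*v)   [B → v]

E=>Y=>B=>(E)=>(Y)=>(Y*B)=>(Y*B*B)=>(B*B*B)=>(v*B*B)=>(v*v*B)=>(v*v*v)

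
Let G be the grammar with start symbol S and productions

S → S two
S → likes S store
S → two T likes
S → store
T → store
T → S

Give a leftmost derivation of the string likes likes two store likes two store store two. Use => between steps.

S => S two => likes S store two => likes likes S store store two => likes likes S two store store two => likes likes two T likes two store store two => likes likes two store likes two store store two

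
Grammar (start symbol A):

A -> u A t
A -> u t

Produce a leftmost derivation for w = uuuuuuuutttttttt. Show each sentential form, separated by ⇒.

A⇒uAt⇒uuAtt⇒uuuAttt⇒uuuuAtttt⇒uuuuuAttttt⇒uuuuuuAtttttt⇒uuuuuuuAttttttt⇒uuuuuuuutttttttt

A ⇒ uAt   [A -> u A t]
uAt ⇒ uuAtt   [A -> u A t]
uuAtt ⇒ uuuAttt   [A -> u A t]
uuuAttt ⇒ uuuuAtttt   [A -> u A t]
uuuuAtttt ⇒ uuuuuAttttt   [A -> u A t]
uuuuuAttttt ⇒ uuuuuuAtttttt   [A -> u A t]
uuuuuuAtttttt ⇒ uuuuuuuAttttttt   [A -> u A t]
uuuuuuuAttttttt ⇒ uuuuuuuutttttttt   [A -> u t]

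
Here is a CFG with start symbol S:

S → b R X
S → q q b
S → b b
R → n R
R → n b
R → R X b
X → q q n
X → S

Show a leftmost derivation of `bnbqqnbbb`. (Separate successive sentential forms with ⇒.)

S ⇒ bRX ⇒ bRXbX ⇒ bnbXbX ⇒ bnbqqnbX ⇒ bnbqqnbS ⇒ bnbqqnbbb

S ⇒ bRX   [S → b R X]
bRX ⇒ bRXbX   [R → R X b]
bRXbX ⇒ bnbXbX   [R → n b]
bnbXbX ⇒ bnbqqnbX   [X → q q n]
bnbqqnbX ⇒ bnbqqnbS   [X → S]
bnbqqnbS ⇒ bnbqqnbbb   [S → b b]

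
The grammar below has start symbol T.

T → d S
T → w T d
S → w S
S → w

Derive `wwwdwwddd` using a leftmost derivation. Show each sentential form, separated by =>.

T => wTd   [T → w T d]
wTd => wwTdd   [T → w T d]
wwTdd => wwwTddd   [T → w T d]
wwwTddd => wwwdSddd   [T → d S]
wwwdSddd => wwwdwSddd   [S → w S]
wwwdwSddd => wwwdwwddd   [S → w]

T => wTd => wwTdd => wwwTddd => wwwdSddd => wwwdwSddd => wwwdwwddd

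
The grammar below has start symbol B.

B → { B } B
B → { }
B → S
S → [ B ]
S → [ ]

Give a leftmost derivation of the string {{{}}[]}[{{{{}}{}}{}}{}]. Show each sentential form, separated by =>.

B => {B}B   [B → { B } B]
{B}B => {{B}B}B   [B → { B } B]
{{B}B}B => {{{}}B}B   [B → { }]
{{{}}B}B => {{{}}S}B   [B → S]
{{{}}S}B => {{{}}[]}B   [S → [ ]]
{{{}}[]}B => {{{}}[]}S   [B → S]
{{{}}[]}S => {{{}}[]}[B]   [S → [ B ]]
{{{}}[]}[B] => {{{}}[]}[{B}B]   [B → { B } B]
{{{}}[]}[{B}B] => {{{}}[]}[{{B}B}B]   [B → { B } B]
{{{}}[]}[{{B}B}B] => {{{}}[]}[{{{B}B}B}B]   [B → { B } B]
{{{}}[]}[{{{B}B}B}B] => {{{}}[]}[{{{{}}B}B}B]   [B → { }]
{{{}}[]}[{{{{}}B}B}B] => {{{}}[]}[{{{{}}{}}B}B]   [B → { }]
{{{}}[]}[{{{{}}{}}B}B] => {{{}}[]}[{{{{}}{}}{}}B]   [B → { }]
{{{}}[]}[{{{{}}{}}{}}B] => {{{}}[]}[{{{{}}{}}{}}{}]   [B → { }]

B => {B}B => {{B}B}B => {{{}}B}B => {{{}}S}B => {{{}}[]}B => {{{}}[]}S => {{{}}[]}[B] => {{{}}[]}[{B}B] => {{{}}[]}[{{B}B}B] => {{{}}[]}[{{{B}B}B}B] => {{{}}[]}[{{{{}}B}B}B] => {{{}}[]}[{{{{}}{}}B}B] => {{{}}[]}[{{{{}}{}}{}}B] => {{{}}[]}[{{{{}}{}}{}}{}]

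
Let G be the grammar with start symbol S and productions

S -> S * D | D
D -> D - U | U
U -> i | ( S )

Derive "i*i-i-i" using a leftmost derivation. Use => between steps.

S => S*D   [S -> S * D]
S*D => D*D   [S -> D]
D*D => U*D   [D -> U]
U*D => i*D   [U -> i]
i*D => i*D-U   [D -> D - U]
i*D-U => i*D-U-U   [D -> D - U]
i*D-U-U => i*U-U-U   [D -> U]
i*U-U-U => i*i-U-U   [U -> i]
i*i-U-U => i*i-i-U   [U -> i]
i*i-i-U => i*i-i-i   [U -> i]

S => S*D => D*D => U*D => i*D => i*D-U => i*D-U-U => i*U-U-U => i*i-U-U => i*i-i-U => i*i-i-i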